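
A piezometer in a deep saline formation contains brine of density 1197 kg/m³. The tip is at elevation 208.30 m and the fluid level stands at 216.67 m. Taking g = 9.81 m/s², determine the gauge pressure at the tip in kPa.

Pressure head ψ = h − z = 216.67 − 208.30 = 8.37 m.
P = ρgψ = 1197 × 9.81 × 8.37 = 98285 Pa ≈ 98.3 kPa.

P ≈ 98.3 kPa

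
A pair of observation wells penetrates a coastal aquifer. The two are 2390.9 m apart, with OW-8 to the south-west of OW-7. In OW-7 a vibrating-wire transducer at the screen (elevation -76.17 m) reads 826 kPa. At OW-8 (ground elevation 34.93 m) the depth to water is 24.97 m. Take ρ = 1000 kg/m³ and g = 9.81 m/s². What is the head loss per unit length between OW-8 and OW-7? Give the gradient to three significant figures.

i ≈ 0.000807 m/m

Pressure head at OW-7: ψ = P/(ρg) = 826×1000 / (1000 × 9.81) = 84.20 m.
Total head at OW-7: h = z + ψ = -76.17 + 84.20 = 8.03 m.
Total head at OW-8: h = 34.93 − 24.97 = 9.96 m.
Head difference: h(OW-7) − h(OW-8) = 8.03 − 9.96 = -1.93 m.
Hydraulic gradient: i = |Δh| / L = 1.93 / 2390.9 = 0.000807.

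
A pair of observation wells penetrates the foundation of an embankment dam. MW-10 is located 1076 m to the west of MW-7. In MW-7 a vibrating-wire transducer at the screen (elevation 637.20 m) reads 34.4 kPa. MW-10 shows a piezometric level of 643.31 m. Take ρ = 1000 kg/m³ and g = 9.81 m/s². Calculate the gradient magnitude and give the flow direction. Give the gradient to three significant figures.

i ≈ 0.00242; groundwater flows toward the east

Pressure head at MW-7: ψ = P/(ρg) = 34.4×1000 / (1000 × 9.81) = 3.51 m.
Total head at MW-7: h = z + ψ = 637.20 + 3.51 = 640.71 m.
Total head at MW-10: h = 643.31 m (water level in the piezometer is the total head).
Head difference: h(MW-7) − h(MW-10) = 640.71 − 643.31 = -2.60 m.
Hydraulic gradient: i = |Δh| / L = 2.60 / 1076 = 0.00242.
Flow is from higher to lower head: from MW-10 toward MW-7, i.e. toward the east.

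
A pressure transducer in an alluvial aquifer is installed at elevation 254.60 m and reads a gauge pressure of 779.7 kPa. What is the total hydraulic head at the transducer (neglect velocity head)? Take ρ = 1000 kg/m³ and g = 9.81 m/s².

h ≈ 334.08 m

ψ = P/(ρg) = 779.7×1000 / (1000 × 9.81) = 79.48 m.
h = z + ψ = 254.60 + 79.48 = 334.08 m.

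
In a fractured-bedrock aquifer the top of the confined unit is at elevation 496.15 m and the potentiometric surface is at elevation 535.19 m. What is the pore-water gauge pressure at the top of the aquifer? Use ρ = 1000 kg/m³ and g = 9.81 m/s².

P ≈ 383 kPa

Pressure head at the aquifer top: ψ = h − z = 535.19 − 496.15 = 39.04 m.
P = ρgψ = 1000 × 9.81 × 39.04 = 382982 Pa ≈ 383 kPa.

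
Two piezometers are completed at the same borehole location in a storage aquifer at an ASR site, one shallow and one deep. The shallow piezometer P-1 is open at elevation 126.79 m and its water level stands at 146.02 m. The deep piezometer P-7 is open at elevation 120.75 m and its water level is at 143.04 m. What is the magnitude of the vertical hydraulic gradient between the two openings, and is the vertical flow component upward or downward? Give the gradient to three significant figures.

|i_v| ≈ 0.493; vertical flow is downward

Total head at P-1: h = 146.02 m (water level in the standpipe).
Total head at P-7: h = 143.04 m.
Δh = h(P-1) − h(P-7) = 146.02 − 143.04 = 2.98 m.
Vertical separation Δz = 126.79 − 120.75 = 6.04 m.
|i_v| = |Δh| / Δz = 2.98 / 6.04 = 0.493.
Head is higher in the shallow piezometer, so vertical flow is downward (recharge condition).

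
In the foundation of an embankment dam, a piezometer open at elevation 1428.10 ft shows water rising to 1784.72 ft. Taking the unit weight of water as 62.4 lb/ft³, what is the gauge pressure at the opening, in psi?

Pressure head ψ = h − z = 1784.72 − 1428.10 = 356.62 ft.
P = γ·ψ / 144 = 62.4 × 356.62 / 144 = 155 psi.

P ≈ 155 psi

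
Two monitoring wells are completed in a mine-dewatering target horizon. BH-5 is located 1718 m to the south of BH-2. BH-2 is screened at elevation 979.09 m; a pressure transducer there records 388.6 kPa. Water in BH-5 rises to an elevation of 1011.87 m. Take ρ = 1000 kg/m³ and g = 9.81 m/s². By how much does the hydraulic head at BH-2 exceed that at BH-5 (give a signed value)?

Δh ≈ 6.83 m

Pressure head at BH-2: ψ = P/(ρg) = 388.6×1000 / (1000 × 9.81) = 39.61 m.
Total head at BH-2: h = z + ψ = 979.09 + 39.61 = 1018.70 m.
Total head at BH-5: h = 1011.87 m (water level in the piezometer is the total head).
Head difference: h(BH-2) − h(BH-5) = 1018.70 − 1011.87 = 6.83 m.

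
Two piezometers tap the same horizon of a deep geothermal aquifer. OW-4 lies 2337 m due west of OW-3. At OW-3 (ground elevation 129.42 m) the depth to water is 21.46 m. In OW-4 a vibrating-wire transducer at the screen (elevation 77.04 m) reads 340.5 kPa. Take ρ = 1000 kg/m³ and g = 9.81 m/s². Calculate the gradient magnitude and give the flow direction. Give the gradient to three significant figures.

Total head at OW-3: h = 129.42 − 21.46 = 107.96 m.
Pressure head at OW-4: ψ = P/(ρg) = 340.5×1000 / (1000 × 9.81) = 34.71 m.
Total head at OW-4: h = z + ψ = 77.04 + 34.71 = 111.75 m.
Head difference: h(OW-3) − h(OW-4) = 107.96 − 111.75 = -3.79 m.
Hydraulic gradient: i = |Δh| / L = 3.79 / 2337 = 0.00162.
Flow is from higher to lower head: from OW-4 toward OW-3, i.e. toward the east.

i ≈ 0.00162; groundwater flows toward the east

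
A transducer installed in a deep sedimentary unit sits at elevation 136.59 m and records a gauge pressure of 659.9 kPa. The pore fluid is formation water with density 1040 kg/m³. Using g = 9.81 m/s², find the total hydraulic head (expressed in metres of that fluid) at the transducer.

ψ = P/(ρg) = 659.9×1000 / (1040 × 9.81) = 64.68 m.
h = z + ψ = 136.59 + 64.68 = 201.27 m.

h ≈ 201.27 m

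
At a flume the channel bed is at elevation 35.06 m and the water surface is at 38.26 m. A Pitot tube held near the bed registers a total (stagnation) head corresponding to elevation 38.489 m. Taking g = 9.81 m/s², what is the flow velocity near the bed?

v ≈ 2.12 m/s

Near the bed, under hydrostatic conditions, the piezometric head (z + ψ) equals the free-surface elevation, 38.26 m.
Velocity head = total − piezometric = 38.489 − 38.26 = 0.229 m.
v = √(2g·h_v) = √(2 × 9.81 × 0.229) = 2.12 m/s.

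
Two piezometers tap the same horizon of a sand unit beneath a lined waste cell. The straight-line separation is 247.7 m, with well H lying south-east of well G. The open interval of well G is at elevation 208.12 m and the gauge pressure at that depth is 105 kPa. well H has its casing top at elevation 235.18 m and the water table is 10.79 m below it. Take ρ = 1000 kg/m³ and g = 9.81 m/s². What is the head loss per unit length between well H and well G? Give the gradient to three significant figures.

i ≈ 0.0225 m/m

Pressure head at well G: ψ = P/(ρg) = 105×1000 / (1000 × 9.81) = 10.70 m.
Total head at well G: h = z + ψ = 208.12 + 10.70 = 218.82 m.
Total head at well H: h = 235.18 − 10.79 = 224.39 m.
Head difference: h(well G) − h(well H) = 218.82 − 224.39 = -5.57 m.
Hydraulic gradient: i = |Δh| / L = 5.57 / 247.7 = 0.0225.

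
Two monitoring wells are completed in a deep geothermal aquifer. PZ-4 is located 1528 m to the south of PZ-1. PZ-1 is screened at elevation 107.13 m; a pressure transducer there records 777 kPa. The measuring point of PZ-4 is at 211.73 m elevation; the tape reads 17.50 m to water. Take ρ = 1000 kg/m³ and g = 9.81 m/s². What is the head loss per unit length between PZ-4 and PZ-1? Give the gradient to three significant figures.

Pressure head at PZ-1: ψ = P/(ρg) = 777×1000 / (1000 × 9.81) = 79.20 m.
Total head at PZ-1: h = z + ψ = 107.13 + 79.20 = 186.33 m.
Total head at PZ-4: h = 211.73 − 17.50 = 194.23 m.
Head difference: h(PZ-1) − h(PZ-4) = 186.33 − 194.23 = -7.90 m.
Hydraulic gradient: i = |Δh| / L = 7.90 / 1528 = 0.00517.

i ≈ 0.00517 m/m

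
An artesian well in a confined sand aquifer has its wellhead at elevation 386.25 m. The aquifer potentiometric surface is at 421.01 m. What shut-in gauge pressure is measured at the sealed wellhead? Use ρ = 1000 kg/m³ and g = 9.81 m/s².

Head above the cap: Δh = 421.01 − 386.25 = 34.76 m.
P = ρgΔh = 1000 × 9.81 × 34.76 = 340996 Pa ≈ 341 kPa.

P ≈ 341 kPa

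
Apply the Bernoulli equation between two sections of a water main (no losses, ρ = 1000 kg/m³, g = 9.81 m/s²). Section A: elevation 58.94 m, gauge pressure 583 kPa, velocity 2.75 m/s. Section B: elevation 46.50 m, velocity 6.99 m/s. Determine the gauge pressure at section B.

P₂ ≈ 684 kPa

Pressure head at A: ψ₁ = P₁/(ρg) = 583×1000 / (1000 × 9.81) = 59.43 m.
Velocity heads: v₁²/2g = 2.75²/19.62 = 0.385 m; v₂²/2g = 6.99²/19.62 = 2.490 m.
Total head H = z₁ + ψ₁ + v₁²/2g = 58.94 + 59.43 + 0.385 = 118.76 m.
ψ₂ = H − z₂ − v₂²/2g = 118.76 − 46.50 − 2.490 = 69.77 m.
P₂ = ρgψ₂ = 1000 × 9.81 × 69.77 ≈ 684 kPa.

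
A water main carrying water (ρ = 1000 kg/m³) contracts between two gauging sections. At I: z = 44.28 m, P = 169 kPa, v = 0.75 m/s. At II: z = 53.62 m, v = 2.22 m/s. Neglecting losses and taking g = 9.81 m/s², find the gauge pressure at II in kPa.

P₂ ≈ 75.2 kPa

Pressure head at I: ψ₁ = P₁/(ρg) = 169×1000 / (1000 × 9.81) = 17.23 m.
Velocity heads: v₁²/2g = 0.75²/19.62 = 0.029 m; v₂²/2g = 2.22²/19.62 = 0.251 m.
Total head H = z₁ + ψ₁ + v₁²/2g = 44.28 + 17.23 + 0.029 = 61.54 m.
ψ₂ = H − z₂ − v₂²/2g = 61.54 − 53.62 − 0.251 = 7.67 m.
P₂ = ρgψ₂ = 1000 × 9.81 × 7.67 ≈ 75.2 kPa.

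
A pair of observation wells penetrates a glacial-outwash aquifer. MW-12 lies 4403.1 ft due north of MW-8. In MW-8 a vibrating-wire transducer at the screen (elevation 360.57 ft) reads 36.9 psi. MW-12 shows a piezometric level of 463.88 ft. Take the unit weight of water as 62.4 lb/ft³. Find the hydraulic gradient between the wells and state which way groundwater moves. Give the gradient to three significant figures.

i ≈ 0.00412; groundwater flows toward the south

Pressure head at MW-8: ψ = 144·P/γ = 144 × 36.9 / 62.4 = 85.15 ft.
Total head at MW-8: h = z + ψ = 360.57 + 85.15 = 445.72 ft.
Total head at MW-12: h = 463.88 ft (water level in the piezometer is the total head).
Head difference: h(MW-8) − h(MW-12) = 445.72 − 463.88 = -18.16 ft.
Hydraulic gradient: i = |Δh| / L = 18.16 / 4403.1 = 0.00412.
Flow is from higher to lower head: from MW-12 toward MW-8, i.e. toward the south.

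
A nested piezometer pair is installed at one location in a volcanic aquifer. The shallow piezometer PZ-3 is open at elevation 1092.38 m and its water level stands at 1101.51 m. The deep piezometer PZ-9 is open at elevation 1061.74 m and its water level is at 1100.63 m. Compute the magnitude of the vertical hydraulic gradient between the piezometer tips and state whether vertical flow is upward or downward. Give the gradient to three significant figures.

|i_v| ≈ 0.0287; vertical flow is downward

Total head at PZ-3: h = 1101.51 m (water level in the standpipe).
Total head at PZ-9: h = 1100.63 m.
Δh = h(PZ-3) − h(PZ-9) = 1101.51 − 1100.63 = 0.88 m.
Vertical separation Δz = 1092.38 − 1061.74 = 30.64 m.
|i_v| = |Δh| / Δz = 0.88 / 30.64 = 0.0287.
Head is higher in the shallow piezometer, so vertical flow is downward (recharge condition).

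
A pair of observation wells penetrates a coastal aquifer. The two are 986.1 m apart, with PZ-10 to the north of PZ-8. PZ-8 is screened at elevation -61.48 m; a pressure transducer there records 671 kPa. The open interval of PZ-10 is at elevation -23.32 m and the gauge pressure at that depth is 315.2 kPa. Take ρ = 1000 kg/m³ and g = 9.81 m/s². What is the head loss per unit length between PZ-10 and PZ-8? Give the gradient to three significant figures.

i ≈ 0.00192 m/m

Pressure head at PZ-8: ψ = P/(ρg) = 671×1000 / (1000 × 9.81) = 68.40 m.
Total head at PZ-8: h = z + ψ = -61.48 + 68.40 = 6.92 m.
Pressure head at PZ-10: ψ = P/(ρg) = 315.2×1000 / (1000 × 9.81) = 32.13 m.
Total head at PZ-10: h = z + ψ = -23.32 + 32.13 = 8.81 m.
Head difference: h(PZ-8) − h(PZ-10) = 6.92 − 8.81 = -1.89 m.
Hydraulic gradient: i = |Δh| / L = 1.89 / 986.1 = 0.00192.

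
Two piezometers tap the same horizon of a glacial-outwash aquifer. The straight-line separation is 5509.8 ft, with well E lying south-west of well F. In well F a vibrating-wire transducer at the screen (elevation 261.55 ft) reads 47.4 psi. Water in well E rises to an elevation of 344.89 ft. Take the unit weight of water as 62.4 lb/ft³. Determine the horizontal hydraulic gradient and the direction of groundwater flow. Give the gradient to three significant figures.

i ≈ 0.00473; groundwater flows toward the south-west

Pressure head at well F: ψ = 144·P/γ = 144 × 47.4 / 62.4 = 109.38 ft.
Total head at well F: h = z + ψ = 261.55 + 109.38 = 370.93 ft.
Total head at well E: h = 344.89 ft (water level in the piezometer is the total head).
Head difference: h(well F) − h(well E) = 370.93 − 344.89 = 26.04 ft.
Hydraulic gradient: i = |Δh| / L = 26.04 / 5509.8 = 0.00473.
Flow is from higher to lower head: from well F toward well E, i.e. toward the south-west.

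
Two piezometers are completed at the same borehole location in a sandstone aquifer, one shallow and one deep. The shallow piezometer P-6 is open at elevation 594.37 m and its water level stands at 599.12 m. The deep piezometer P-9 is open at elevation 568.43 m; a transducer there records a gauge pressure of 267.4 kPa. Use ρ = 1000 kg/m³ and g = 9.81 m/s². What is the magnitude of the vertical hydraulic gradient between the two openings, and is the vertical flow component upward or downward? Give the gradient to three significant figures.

Total head at P-6: h = 599.12 m (water level in the standpipe).
Pressure head at P-9: ψ = P/(ρg) = 267.4×1000 / (1000 × 9.81) = 27.26 m.
Total head at P-9: h = z + ψ = 568.43 + 27.26 = 595.69 m.
Δh = h(P-6) − h(P-9) = 599.12 − 595.69 = 3.43 m.
Vertical separation Δz = 594.37 − 568.43 = 25.94 m.
|i_v| = |Δh| / Δz = 3.43 / 25.94 = 0.132.
Head is higher in the shallow piezometer, so vertical flow is downward (recharge condition).

|i_v| ≈ 0.132; vertical flow is downward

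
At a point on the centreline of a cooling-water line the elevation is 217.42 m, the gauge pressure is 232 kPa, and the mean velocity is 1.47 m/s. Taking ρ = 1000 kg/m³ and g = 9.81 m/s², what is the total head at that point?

h ≈ 241.18 m

Pressure head ψ = P/(ρg) = 232×1000 / (1000 × 9.81) = 23.65 m.
Velocity head = v²/(2g) = 1.47² / (2 × 9.81) = 0.110 m.
h = z + ψ + v²/(2g) = 217.42 + 23.65 + 0.110 = 241.18 m.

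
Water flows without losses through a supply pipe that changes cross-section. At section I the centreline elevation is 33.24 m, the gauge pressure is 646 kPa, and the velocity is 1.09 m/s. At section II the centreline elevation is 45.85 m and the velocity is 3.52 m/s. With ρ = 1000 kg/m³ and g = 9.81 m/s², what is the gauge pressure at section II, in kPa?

P₂ ≈ 517 kPa

Pressure head at I: ψ₁ = P₁/(ρg) = 646×1000 / (1000 × 9.81) = 65.85 m.
Velocity heads: v₁²/2g = 1.09²/19.62 = 0.061 m; v₂²/2g = 3.52²/19.62 = 0.632 m.
Total head H = z₁ + ψ₁ + v₁²/2g = 33.24 + 65.85 + 0.061 = 99.15 m.
ψ₂ = H − z₂ − v₂²/2g = 99.15 − 45.85 − 0.632 = 52.67 m.
P₂ = ρgψ₂ = 1000 × 9.81 × 52.67 ≈ 517 kPa.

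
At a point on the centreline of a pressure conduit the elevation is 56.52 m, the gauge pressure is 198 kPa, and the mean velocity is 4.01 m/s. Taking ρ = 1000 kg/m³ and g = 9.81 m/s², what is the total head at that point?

h ≈ 77.52 m

Pressure head ψ = P/(ρg) = 198×1000 / (1000 × 9.81) = 20.18 m.
Velocity head = v²/(2g) = 4.01² / (2 × 9.81) = 0.820 m.
h = z + ψ + v²/(2g) = 56.52 + 20.18 + 0.820 = 77.52 m.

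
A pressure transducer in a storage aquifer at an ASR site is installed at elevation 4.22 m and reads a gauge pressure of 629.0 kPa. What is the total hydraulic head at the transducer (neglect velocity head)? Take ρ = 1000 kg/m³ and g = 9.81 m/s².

h ≈ 68.34 m

ψ = P/(ρg) = 629.0×1000 / (1000 × 9.81) = 64.12 m.
h = z + ψ = 4.22 + 64.12 = 68.34 m.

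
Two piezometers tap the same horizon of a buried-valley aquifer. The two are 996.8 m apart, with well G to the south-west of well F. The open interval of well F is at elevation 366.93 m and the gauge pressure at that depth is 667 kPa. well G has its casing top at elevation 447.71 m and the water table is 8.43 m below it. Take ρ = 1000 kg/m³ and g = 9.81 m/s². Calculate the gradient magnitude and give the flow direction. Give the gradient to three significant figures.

Pressure head at well F: ψ = P/(ρg) = 667×1000 / (1000 × 9.81) = 67.99 m.
Total head at well F: h = z + ψ = 366.93 + 67.99 = 434.92 m.
Total head at well G: h = 447.71 − 8.43 = 439.28 m.
Head difference: h(well F) − h(well G) = 434.92 − 439.28 = -4.36 m.
Hydraulic gradient: i = |Δh| / L = 4.36 / 996.8 = 0.00437.
Flow is from higher to lower head: from well G toward well F, i.e. toward the north-east.

i ≈ 0.00437; groundwater flows toward the north-east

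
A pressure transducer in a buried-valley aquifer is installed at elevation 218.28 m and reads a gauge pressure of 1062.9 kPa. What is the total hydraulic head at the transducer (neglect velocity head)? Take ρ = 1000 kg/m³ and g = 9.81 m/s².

ψ = P/(ρg) = 1062.9×1000 / (1000 × 9.81) = 108.35 m.
h = z + ψ = 218.28 + 108.35 = 326.63 m.

h ≈ 326.63 m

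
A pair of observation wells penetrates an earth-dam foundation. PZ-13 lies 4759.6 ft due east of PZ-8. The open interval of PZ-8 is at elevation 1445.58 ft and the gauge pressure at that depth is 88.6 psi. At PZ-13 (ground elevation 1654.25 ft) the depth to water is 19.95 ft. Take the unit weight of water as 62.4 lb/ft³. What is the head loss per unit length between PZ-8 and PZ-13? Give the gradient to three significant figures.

Pressure head at PZ-8: ψ = 144·P/γ = 144 × 88.6 / 62.4 = 204.46 ft.
Total head at PZ-8: h = z + ψ = 1445.58 + 204.46 = 1650.04 ft.
Total head at PZ-13: h = 1654.25 − 19.95 = 1634.30 ft.
Head difference: h(PZ-8) − h(PZ-13) = 1650.04 − 1634.30 = 15.74 ft.
Hydraulic gradient: i = |Δh| / L = 15.74 / 4759.6 = 0.00331.

i ≈ 0.00331 ft/ft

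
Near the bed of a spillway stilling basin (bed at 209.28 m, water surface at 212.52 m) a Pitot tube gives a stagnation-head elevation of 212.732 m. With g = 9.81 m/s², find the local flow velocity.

Near the bed, under hydrostatic conditions, the piezometric head (z + ψ) equals the free-surface elevation, 212.52 m.
Velocity head = total − piezometric = 212.732 − 212.52 = 0.212 m.
v = √(2g·h_v) = √(2 × 9.81 × 0.212) = 2.04 m/s.

v ≈ 2.04 m/s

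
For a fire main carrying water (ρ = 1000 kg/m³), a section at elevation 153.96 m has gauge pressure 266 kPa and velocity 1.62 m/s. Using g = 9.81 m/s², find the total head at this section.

Pressure head ψ = P/(ρg) = 266×1000 / (1000 × 9.81) = 27.12 m.
Velocity head = v²/(2g) = 1.62² / (2 × 9.81) = 0.134 m.
h = z + ψ + v²/(2g) = 153.96 + 27.12 + 0.134 = 181.21 m.

h ≈ 181.21 m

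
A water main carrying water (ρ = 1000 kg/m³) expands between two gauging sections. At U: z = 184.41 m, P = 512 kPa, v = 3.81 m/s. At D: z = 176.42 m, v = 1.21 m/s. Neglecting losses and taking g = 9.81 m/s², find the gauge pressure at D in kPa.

Pressure head at U: ψ₁ = P₁/(ρg) = 512×1000 / (1000 × 9.81) = 52.19 m.
Velocity heads: v₁²/2g = 3.81²/19.62 = 0.740 m; v₂²/2g = 1.21²/19.62 = 0.075 m.
Total head H = z₁ + ψ₁ + v₁²/2g = 184.41 + 52.19 + 0.740 = 237.34 m.
ψ₂ = H − z₂ − v₂²/2g = 237.34 − 176.42 − 0.075 = 60.85 m.
P₂ = ρgψ₂ = 1000 × 9.81 × 60.85 ≈ 597 kPa.

P₂ ≈ 597 kPa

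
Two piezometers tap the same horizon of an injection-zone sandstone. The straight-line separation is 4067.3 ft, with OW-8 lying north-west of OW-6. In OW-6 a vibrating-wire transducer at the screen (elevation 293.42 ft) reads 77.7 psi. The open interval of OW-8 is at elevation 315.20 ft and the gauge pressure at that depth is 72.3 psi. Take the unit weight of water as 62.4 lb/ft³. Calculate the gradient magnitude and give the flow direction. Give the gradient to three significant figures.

Pressure head at OW-6: ψ = 144·P/γ = 144 × 77.7 / 62.4 = 179.31 ft.
Total head at OW-6: h = z + ψ = 293.42 + 179.31 = 472.73 ft.
Pressure head at OW-8: ψ = 144·P/γ = 144 × 72.3 / 62.4 = 166.85 ft.
Total head at OW-8: h = z + ψ = 315.20 + 166.85 = 482.05 ft.
Head difference: h(OW-6) − h(OW-8) = 472.73 − 482.05 = -9.32 ft.
Hydraulic gradient: i = |Δh| / L = 9.32 / 4067.3 = 0.00229.
Flow is from higher to lower head: from OW-8 toward OW-6, i.e. toward the south-east.

i ≈ 0.00229; groundwater flows toward the south-east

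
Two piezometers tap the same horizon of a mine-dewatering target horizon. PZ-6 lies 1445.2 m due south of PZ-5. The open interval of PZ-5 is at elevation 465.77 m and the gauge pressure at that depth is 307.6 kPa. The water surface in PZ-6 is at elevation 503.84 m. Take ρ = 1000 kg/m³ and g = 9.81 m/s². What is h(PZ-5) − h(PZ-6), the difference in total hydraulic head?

Δh ≈ -6.71 m

Pressure head at PZ-5: ψ = P/(ρg) = 307.6×1000 / (1000 × 9.81) = 31.36 m.
Total head at PZ-5: h = z + ψ = 465.77 + 31.36 = 497.13 m.
Total head at PZ-6: h = 503.84 m (water level in the piezometer is the total head).
Head difference: h(PZ-5) − h(PZ-6) = 497.13 − 503.84 = -6.71 m.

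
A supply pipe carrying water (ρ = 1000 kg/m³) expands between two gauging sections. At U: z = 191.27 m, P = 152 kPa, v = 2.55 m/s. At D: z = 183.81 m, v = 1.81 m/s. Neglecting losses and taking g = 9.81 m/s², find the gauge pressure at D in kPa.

P₂ ≈ 227 kPa

Pressure head at U: ψ₁ = P₁/(ρg) = 152×1000 / (1000 × 9.81) = 15.49 m.
Velocity heads: v₁²/2g = 2.55²/19.62 = 0.331 m; v₂²/2g = 1.81²/19.62 = 0.167 m.
Total head H = z₁ + ψ₁ + v₁²/2g = 191.27 + 15.49 + 0.331 = 207.09 m.
ψ₂ = H − z₂ − v₂²/2g = 207.09 − 183.81 − 0.167 = 23.11 m.
P₂ = ρgψ₂ = 1000 × 9.81 × 23.11 ≈ 227 kPa.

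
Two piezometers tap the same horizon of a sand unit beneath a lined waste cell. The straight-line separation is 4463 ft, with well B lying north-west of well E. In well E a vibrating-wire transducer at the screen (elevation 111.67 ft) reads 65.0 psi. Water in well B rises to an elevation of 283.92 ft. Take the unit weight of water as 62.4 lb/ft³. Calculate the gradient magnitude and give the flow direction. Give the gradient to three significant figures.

Pressure head at well E: ψ = 144·P/γ = 144 × 65.0 / 62.4 = 150.00 ft.
Total head at well E: h = z + ψ = 111.67 + 150.00 = 261.67 ft.
Total head at well B: h = 283.92 ft (water level in the piezometer is the total head).
Head difference: h(well E) − h(well B) = 261.67 − 283.92 = -22.25 ft.
Hydraulic gradient: i = |Δh| / L = 22.25 / 4463 = 0.00499.
Flow is from higher to lower head: from well B toward well E, i.e. toward the south-east.

i ≈ 0.00499; groundwater flows toward the south-east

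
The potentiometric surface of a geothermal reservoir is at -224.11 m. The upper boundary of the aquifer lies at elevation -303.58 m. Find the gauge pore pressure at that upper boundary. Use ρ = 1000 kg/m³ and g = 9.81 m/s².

P ≈ 780 kPa

Pressure head at the aquifer top: ψ = h − z = -224.11 − (-303.58) = 79.47 m.
P = ρgψ = 1000 × 9.81 × 79.47 = 779601 Pa ≈ 780 kPa.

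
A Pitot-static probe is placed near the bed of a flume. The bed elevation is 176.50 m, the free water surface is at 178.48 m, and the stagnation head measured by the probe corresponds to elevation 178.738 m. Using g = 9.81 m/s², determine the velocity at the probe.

v ≈ 2.25 m/s

Near the bed, under hydrostatic conditions, the piezometric head (z + ψ) equals the free-surface elevation, 178.48 m.
Velocity head = total − piezometric = 178.738 − 178.48 = 0.258 m.
v = √(2g·h_v) = √(2 × 9.81 × 0.258) = 2.25 m/s.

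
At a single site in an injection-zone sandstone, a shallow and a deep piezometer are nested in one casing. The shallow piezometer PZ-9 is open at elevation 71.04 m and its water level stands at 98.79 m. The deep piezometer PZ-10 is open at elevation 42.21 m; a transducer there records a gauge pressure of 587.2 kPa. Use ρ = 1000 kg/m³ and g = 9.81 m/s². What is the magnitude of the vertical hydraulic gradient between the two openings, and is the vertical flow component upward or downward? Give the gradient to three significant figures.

|i_v| ≈ 0.114; vertical flow is upward

Total head at PZ-9: h = 98.79 m (water level in the standpipe).
Pressure head at PZ-10: ψ = P/(ρg) = 587.2×1000 / (1000 × 9.81) = 59.86 m.
Total head at PZ-10: h = z + ψ = 42.21 + 59.86 = 102.07 m.
Δh = h(PZ-9) − h(PZ-10) = 98.79 − 102.07 = -3.28 m.
Vertical separation Δz = 71.04 − 42.21 = 28.83 m.
|i_v| = |Δh| / Δz = 3.28 / 28.83 = 0.114.
Head is higher in the deep piezometer, so vertical flow is upward (discharge condition).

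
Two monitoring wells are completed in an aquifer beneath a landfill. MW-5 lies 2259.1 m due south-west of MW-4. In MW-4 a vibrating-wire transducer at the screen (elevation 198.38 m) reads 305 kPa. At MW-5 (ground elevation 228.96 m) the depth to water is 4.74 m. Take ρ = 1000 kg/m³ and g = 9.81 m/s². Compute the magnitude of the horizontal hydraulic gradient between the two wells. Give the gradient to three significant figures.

Pressure head at MW-4: ψ = P/(ρg) = 305×1000 / (1000 × 9.81) = 31.09 m.
Total head at MW-4: h = z + ψ = 198.38 + 31.09 = 229.47 m.
Total head at MW-5: h = 228.96 − 4.74 = 224.22 m.
Head difference: h(MW-4) − h(MW-5) = 229.47 − 224.22 = 5.25 m.
Hydraulic gradient: i = |Δh| / L = 5.25 / 2259.1 = 0.00232.

i ≈ 0.00232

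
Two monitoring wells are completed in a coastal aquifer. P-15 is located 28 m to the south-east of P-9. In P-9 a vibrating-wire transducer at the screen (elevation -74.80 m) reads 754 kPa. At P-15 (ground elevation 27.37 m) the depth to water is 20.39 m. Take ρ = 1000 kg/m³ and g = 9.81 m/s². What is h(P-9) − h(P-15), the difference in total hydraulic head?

Pressure head at P-9: ψ = P/(ρg) = 754×1000 / (1000 × 9.81) = 76.86 m.
Total head at P-9: h = z + ψ = -74.80 + 76.86 = 2.06 m.
Total head at P-15: h = 27.37 − 20.39 = 6.98 m.
Head difference: h(P-9) − h(P-15) = 2.06 − 6.98 = -4.92 m.

Δh ≈ -4.92 m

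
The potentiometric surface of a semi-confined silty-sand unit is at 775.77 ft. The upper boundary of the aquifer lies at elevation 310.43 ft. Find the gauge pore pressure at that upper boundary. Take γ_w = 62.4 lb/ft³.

Pressure head at the aquifer top: ψ = h − z = 775.77 − 310.43 = 465.34 ft.
P = γψ/144 = 62.4 × 465.34 / 144 = 202 psi.

P ≈ 202 psi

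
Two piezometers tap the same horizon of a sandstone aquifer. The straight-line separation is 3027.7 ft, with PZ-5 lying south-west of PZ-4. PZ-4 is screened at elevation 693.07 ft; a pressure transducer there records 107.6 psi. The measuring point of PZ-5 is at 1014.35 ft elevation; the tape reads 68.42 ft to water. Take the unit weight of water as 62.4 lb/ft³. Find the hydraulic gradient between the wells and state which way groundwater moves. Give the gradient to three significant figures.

i ≈ 0.00150; groundwater flows toward the north-east

Pressure head at PZ-4: ψ = 144·P/γ = 144 × 107.6 / 62.4 = 248.31 ft.
Total head at PZ-4: h = z + ψ = 693.07 + 248.31 = 941.38 ft.
Total head at PZ-5: h = 1014.35 − 68.42 = 945.93 ft.
Head difference: h(PZ-4) − h(PZ-5) = 941.38 − 945.93 = -4.55 ft.
Hydraulic gradient: i = |Δh| / L = 4.55 / 3027.7 = 0.00150.
Flow is from higher to lower head: from PZ-5 toward PZ-4, i.e. toward the north-east.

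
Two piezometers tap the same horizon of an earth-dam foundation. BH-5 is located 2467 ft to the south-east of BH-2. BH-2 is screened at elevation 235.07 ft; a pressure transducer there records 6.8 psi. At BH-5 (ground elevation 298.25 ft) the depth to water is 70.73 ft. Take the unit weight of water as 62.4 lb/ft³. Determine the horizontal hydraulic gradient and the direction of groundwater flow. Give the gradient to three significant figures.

i ≈ 0.00942; groundwater flows toward the south-east

Pressure head at BH-2: ψ = 144·P/γ = 144 × 6.8 / 62.4 = 15.69 ft.
Total head at BH-2: h = z + ψ = 235.07 + 15.69 = 250.76 ft.
Total head at BH-5: h = 298.25 − 70.73 = 227.52 ft.
Head difference: h(BH-2) − h(BH-5) = 250.76 − 227.52 = 23.24 ft.
Hydraulic gradient: i = |Δh| / L = 23.24 / 2467 = 0.00942.
Flow is from higher to lower head: from BH-2 toward BH-5, i.e. toward the south-east.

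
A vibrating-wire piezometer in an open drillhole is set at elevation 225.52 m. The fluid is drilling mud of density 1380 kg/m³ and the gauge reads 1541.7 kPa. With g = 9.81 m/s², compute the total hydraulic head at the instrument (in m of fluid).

h ≈ 339.40 m

ψ = P/(ρg) = 1541.7×1000 / (1380 × 9.81) = 113.88 m.
h = z + ψ = 225.52 + 113.88 = 339.40 m.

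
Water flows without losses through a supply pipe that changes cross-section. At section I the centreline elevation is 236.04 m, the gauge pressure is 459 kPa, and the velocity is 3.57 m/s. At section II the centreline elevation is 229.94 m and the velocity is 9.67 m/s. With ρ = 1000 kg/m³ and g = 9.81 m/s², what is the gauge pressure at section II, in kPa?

P₂ ≈ 478 kPa

Pressure head at I: ψ₁ = P₁/(ρg) = 459×1000 / (1000 × 9.81) = 46.79 m.
Velocity heads: v₁²/2g = 3.57²/19.62 = 0.650 m; v₂²/2g = 9.67²/19.62 = 4.766 m.
Total head H = z₁ + ψ₁ + v₁²/2g = 236.04 + 46.79 + 0.650 = 283.48 m.
ψ₂ = H − z₂ − v₂²/2g = 283.48 − 229.94 − 4.766 = 48.77 m.
P₂ = ρgψ₂ = 1000 × 9.81 × 48.77 ≈ 478 kPa.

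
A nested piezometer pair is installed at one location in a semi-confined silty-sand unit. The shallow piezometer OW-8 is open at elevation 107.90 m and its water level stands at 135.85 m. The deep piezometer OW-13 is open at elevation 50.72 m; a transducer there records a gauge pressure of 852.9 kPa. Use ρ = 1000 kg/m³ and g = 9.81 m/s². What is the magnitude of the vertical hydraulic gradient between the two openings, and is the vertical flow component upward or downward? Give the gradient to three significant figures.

|i_v| ≈ 0.0317; vertical flow is upward

Total head at OW-8: h = 135.85 m (water level in the standpipe).
Pressure head at OW-13: ψ = P/(ρg) = 852.9×1000 / (1000 × 9.81) = 86.94 m.
Total head at OW-13: h = z + ψ = 50.72 + 86.94 = 137.66 m.
Δh = h(OW-8) − h(OW-13) = 135.85 − 137.66 = -1.81 m.
Vertical separation Δz = 107.90 − 50.72 = 57.18 m.
|i_v| = |Δh| / Δz = 1.81 / 57.18 = 0.0317.
Head is higher in the deep piezometer, so vertical flow is upward (discharge condition).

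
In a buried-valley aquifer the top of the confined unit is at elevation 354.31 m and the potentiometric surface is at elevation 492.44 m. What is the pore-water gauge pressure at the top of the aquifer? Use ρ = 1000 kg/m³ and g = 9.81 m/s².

Pressure head at the aquifer top: ψ = h − z = 492.44 − 354.31 = 138.13 m.
P = ρgψ = 1000 × 9.81 × 138.13 = 1355055 Pa ≈ 1360 kPa.

P ≈ 1360 kPa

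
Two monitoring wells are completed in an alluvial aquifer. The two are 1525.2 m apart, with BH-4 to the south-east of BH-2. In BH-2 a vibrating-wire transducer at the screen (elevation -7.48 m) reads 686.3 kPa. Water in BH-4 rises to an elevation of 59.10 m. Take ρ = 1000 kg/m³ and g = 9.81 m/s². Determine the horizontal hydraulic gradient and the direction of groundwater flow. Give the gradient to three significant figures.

Pressure head at BH-2: ψ = P/(ρg) = 686.3×1000 / (1000 × 9.81) = 69.96 m.
Total head at BH-2: h = z + ψ = -7.48 + 69.96 = 62.48 m.
Total head at BH-4: h = 59.10 m (water level in the piezometer is the total head).
Head difference: h(BH-2) − h(BH-4) = 62.48 − 59.10 = 3.38 m.
Hydraulic gradient: i = |Δh| / L = 3.38 / 1525.2 = 0.00222.
Flow is from higher to lower head: from BH-2 toward BH-4, i.e. toward the south-east.

i ≈ 0.00222; groundwater flows toward the south-east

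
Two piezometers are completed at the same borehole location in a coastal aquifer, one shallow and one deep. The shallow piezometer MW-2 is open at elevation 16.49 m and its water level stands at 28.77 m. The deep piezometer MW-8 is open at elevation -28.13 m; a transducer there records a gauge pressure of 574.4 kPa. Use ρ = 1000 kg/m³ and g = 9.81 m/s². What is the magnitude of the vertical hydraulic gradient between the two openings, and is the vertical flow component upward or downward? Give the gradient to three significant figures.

|i_v| ≈ 0.0370; vertical flow is upward

Total head at MW-2: h = 28.77 m (water level in the standpipe).
Pressure head at MW-8: ψ = P/(ρg) = 574.4×1000 / (1000 × 9.81) = 58.55 m.
Total head at MW-8: h = z + ψ = -28.13 + 58.55 = 30.42 m.
Δh = h(MW-2) − h(MW-8) = 28.77 − 30.42 = -1.65 m.
Vertical separation Δz = 16.49 − (-28.13) = 44.62 m.
|i_v| = |Δh| / Δz = 1.65 / 44.62 = 0.0370.
Head is higher in the deep piezometer, so vertical flow is upward (discharge condition).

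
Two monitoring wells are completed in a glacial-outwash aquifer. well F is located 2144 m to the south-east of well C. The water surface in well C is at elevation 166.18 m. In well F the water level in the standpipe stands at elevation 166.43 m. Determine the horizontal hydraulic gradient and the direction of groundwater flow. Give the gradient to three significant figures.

Total head at well C: h = 166.18 m (water level in the piezometer is the total head).
Total head at well F: h = 166.43 m (water level in the piezometer is the total head).
Head difference: h(well C) − h(well F) = 166.18 − 166.43 = -0.25 m.
Hydraulic gradient: i = |Δh| / L = 0.25 / 2144 = 0.000117.
Flow is from higher to lower head: from well F toward well C, i.e. toward the north-west.

i ≈ 0.000117; groundwater flows toward the north-west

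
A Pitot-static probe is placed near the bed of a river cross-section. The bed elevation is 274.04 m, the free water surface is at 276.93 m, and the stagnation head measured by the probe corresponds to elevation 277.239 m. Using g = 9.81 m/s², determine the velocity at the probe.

v ≈ 2.46 m/s

Near the bed, under hydrostatic conditions, the piezometric head (z + ψ) equals the free-surface elevation, 276.93 m.
Velocity head = total − piezometric = 277.239 − 276.93 = 0.309 m.
v = √(2g·h_v) = √(2 × 9.81 × 0.309) = 2.46 m/s.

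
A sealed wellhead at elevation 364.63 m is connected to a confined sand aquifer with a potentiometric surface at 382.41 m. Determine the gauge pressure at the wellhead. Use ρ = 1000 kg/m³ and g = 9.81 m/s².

P ≈ 174 kPa

Head above the cap: Δh = 382.41 − 364.63 = 17.78 m.
P = ρgΔh = 1000 × 9.81 × 17.78 = 174422 Pa ≈ 174 kPa.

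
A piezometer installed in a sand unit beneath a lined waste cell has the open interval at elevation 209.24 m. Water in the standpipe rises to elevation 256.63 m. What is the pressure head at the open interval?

Total head h = 256.63 m (the water-surface elevation in the piezometer).
Pressure head ψ = h − z = 256.63 − 209.24 = 47.39 m.

ψ ≈ 47.39 m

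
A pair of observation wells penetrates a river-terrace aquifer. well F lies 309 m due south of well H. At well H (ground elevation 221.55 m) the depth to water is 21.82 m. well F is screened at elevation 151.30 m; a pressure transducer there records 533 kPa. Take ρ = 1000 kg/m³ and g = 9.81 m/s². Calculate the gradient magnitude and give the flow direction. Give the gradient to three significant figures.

Total head at well H: h = 221.55 − 21.82 = 199.73 m.
Pressure head at well F: ψ = P/(ρg) = 533×1000 / (1000 × 9.81) = 54.33 m.
Total head at well F: h = z + ψ = 151.30 + 54.33 = 205.63 m.
Head difference: h(well H) − h(well F) = 199.73 − 205.63 = -5.90 m.
Hydraulic gradient: i = |Δh| / L = 5.90 / 309 = 0.0191.
Flow is from higher to lower head: from well F toward well H, i.e. toward the north.

i ≈ 0.0191; groundwater flows toward the north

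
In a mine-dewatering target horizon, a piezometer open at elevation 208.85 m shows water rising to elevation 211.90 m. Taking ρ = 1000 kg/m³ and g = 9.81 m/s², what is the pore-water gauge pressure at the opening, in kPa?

P ≈ 29.9 kPa

Pressure head ψ = h − z = 211.90 − 208.85 = 3.05 m.
P = ρgψ = 1000 × 9.81 × 3.05 = 29920 Pa ≈ 29.9 kPa.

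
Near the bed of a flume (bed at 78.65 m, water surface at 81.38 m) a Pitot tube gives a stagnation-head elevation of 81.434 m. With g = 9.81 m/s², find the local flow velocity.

Near the bed, under hydrostatic conditions, the piezometric head (z + ψ) equals the free-surface elevation, 81.38 m.
Velocity head = total − piezometric = 81.434 − 81.38 = 0.054 m.
v = √(2g·h_v) = √(2 × 9.81 × 0.054) = 1.03 m/s.

v ≈ 1.03 m/s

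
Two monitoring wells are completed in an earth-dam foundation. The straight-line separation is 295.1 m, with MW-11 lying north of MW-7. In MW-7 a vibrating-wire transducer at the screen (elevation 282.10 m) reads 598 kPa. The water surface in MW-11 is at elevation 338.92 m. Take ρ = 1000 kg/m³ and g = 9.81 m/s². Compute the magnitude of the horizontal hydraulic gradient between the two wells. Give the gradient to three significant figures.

Pressure head at MW-7: ψ = P/(ρg) = 598×1000 / (1000 × 9.81) = 60.96 m.
Total head at MW-7: h = z + ψ = 282.10 + 60.96 = 343.06 m.
Total head at MW-11: h = 338.92 m (water level in the piezometer is the total head).
Head difference: h(MW-7) − h(MW-11) = 343.06 − 338.92 = 4.14 m.
Hydraulic gradient: i = |Δh| / L = 4.14 / 295.1 = 0.0140.

i ≈ 0.0140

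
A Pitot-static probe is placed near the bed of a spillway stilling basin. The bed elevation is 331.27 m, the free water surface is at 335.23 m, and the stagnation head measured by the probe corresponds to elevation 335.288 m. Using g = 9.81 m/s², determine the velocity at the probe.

Near the bed, under hydrostatic conditions, the piezometric head (z + ψ) equals the free-surface elevation, 335.23 m.
Velocity head = total − piezometric = 335.288 − 335.23 = 0.058 m.
v = √(2g·h_v) = √(2 × 9.81 × 0.058) = 1.07 m/s.

v ≈ 1.07 m/s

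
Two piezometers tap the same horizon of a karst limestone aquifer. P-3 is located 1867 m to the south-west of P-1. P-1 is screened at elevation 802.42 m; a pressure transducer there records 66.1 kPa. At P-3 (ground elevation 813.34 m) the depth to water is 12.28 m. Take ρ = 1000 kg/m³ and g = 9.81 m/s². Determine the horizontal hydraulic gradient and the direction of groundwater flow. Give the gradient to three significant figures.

Pressure head at P-1: ψ = P/(ρg) = 66.1×1000 / (1000 × 9.81) = 6.74 m.
Total head at P-1: h = z + ψ = 802.42 + 6.74 = 809.16 m.
Total head at P-3: h = 813.34 − 12.28 = 801.06 m.
Head difference: h(P-1) − h(P-3) = 809.16 − 801.06 = 8.10 m.
Hydraulic gradient: i = |Δh| / L = 8.10 / 1867 = 0.00434.
Flow is from higher to lower head: from P-1 toward P-3, i.e. toward the south-west.

i ≈ 0.00434; groundwater flows toward the south-west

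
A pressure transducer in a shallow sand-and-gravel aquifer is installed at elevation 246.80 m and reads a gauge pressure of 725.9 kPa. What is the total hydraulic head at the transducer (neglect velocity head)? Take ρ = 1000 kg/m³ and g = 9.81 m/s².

ψ = P/(ρg) = 725.9×1000 / (1000 × 9.81) = 74.00 m.
h = z + ψ = 246.80 + 74.00 = 320.80 m.

h ≈ 320.80 m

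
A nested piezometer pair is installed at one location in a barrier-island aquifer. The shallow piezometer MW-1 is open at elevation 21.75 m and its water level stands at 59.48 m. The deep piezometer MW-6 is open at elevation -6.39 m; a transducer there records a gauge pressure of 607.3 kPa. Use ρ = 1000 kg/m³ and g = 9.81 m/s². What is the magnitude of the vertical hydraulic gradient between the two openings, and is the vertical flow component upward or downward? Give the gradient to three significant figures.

|i_v| ≈ 0.141; vertical flow is downward

Total head at MW-1: h = 59.48 m (water level in the standpipe).
Pressure head at MW-6: ψ = P/(ρg) = 607.3×1000 / (1000 × 9.81) = 61.91 m.
Total head at MW-6: h = z + ψ = -6.39 + 61.91 = 55.52 m.
Δh = h(MW-1) − h(MW-6) = 59.48 − 55.52 = 3.96 m.
Vertical separation Δz = 21.75 − (-6.39) = 28.14 m.
|i_v| = |Δh| / Δz = 3.96 / 28.14 = 0.141.
Head is higher in the shallow piezometer, so vertical flow is downward (recharge condition).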